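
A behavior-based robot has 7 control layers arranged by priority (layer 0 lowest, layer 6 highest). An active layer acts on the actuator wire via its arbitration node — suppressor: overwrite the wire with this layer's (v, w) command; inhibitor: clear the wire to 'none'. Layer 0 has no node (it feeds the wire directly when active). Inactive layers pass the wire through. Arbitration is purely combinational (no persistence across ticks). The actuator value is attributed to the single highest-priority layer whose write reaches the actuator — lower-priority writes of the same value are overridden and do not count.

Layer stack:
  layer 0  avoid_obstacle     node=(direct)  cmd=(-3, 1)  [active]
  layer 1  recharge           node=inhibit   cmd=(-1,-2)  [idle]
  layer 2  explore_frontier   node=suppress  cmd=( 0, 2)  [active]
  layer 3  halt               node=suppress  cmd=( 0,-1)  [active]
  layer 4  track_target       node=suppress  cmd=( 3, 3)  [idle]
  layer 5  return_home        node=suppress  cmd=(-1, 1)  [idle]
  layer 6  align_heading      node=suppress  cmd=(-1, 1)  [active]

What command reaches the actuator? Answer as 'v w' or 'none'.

-1 1

L0 avoid_obstacle: active, feeds wire = (-3, 1)
L1 recharge: idle → wire stays (-3, 1)
L2 explore_frontier: active, suppressor → wire = (0, 2)
L3 halt: active, suppressor → wire = (0, -1)
L4 track_target: idle → wire stays (0, -1)
L5 return_home: idle → wire stays (0, -1)
L6 align_heading: active, suppressor → wire = (-1, 1)
actuator = (-1, 1)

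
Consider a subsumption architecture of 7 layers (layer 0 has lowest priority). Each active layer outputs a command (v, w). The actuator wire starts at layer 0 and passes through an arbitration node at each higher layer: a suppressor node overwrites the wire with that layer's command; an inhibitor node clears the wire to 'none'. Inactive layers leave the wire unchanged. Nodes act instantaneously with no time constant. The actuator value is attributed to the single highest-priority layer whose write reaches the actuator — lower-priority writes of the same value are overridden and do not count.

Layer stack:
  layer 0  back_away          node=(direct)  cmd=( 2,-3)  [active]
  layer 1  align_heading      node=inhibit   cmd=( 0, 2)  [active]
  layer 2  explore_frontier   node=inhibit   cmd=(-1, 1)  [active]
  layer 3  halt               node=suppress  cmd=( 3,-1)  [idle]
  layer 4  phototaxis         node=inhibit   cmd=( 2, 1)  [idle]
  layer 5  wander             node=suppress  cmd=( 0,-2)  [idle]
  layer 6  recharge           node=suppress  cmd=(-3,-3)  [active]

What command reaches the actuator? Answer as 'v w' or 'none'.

layer 0 (back_away) active — direct: (2, -3)
layer 1 (align_heading) active — inhibits: none
layer 2 (explore_frontier) active — inhibits: none
layer 3 (halt) idle — unchanged: none
layer 4 (phototaxis) idle — unchanged: none
layer 5 (wander) idle — unchanged: none
layer 6 (recharge) active — suppresses: (-3, -3)
→ actuator (-3, -3)

-3 -3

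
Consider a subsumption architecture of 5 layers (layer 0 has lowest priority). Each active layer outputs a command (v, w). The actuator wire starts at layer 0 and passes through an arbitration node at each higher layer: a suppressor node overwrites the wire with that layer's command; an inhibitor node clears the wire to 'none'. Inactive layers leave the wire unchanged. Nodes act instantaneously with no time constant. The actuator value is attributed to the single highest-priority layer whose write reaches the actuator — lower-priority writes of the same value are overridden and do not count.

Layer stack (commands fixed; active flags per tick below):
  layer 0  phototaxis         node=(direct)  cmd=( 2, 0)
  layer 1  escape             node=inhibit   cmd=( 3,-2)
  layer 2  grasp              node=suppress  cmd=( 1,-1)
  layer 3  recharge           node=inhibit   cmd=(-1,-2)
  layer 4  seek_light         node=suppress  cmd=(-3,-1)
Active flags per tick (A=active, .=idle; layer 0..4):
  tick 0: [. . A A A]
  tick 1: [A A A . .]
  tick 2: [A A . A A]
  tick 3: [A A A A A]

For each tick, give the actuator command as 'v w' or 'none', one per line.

tick 0:
  layer 0 (phototaxis) idle — none
  layer 1 (escape) idle — unchanged: none
  layer 2 (grasp) active — suppresses: (1, -1)
  layer 3 (recharge) active — inhibits: none
  layer 4 (seek_light) active — suppresses: (-3, -1)
  → actuator (-3, -1)
tick 1:
  layer 0 (phototaxis) active — direct: (2, 0)
  layer 1 (escape) active — inhibits: none
  layer 2 (grasp) active — suppresses: (1, -1)
  layer 3 (recharge) idle — unchanged: (1, -1)
  layer 4 (seek_light) idle — unchanged: (1, -1)
  → actuator (1, -1)
tick 2:
  layer 0 (phototaxis) active — direct: (2, 0)
  layer 1 (escape) active — inhibits: none
  layer 2 (grasp) idle — unchanged: none
  layer 3 (recharge) active — inhibits: none
  layer 4 (seek_light) active — suppresses: (-3, -1)
  → actuator (-3, -1)
tick 3:
  layer 0 (phototaxis) active — direct: (2, 0)
  layer 1 (escape) active — inhibits: none
  layer 2 (grasp) active — suppresses: (1, -1)
  layer 3 (recharge) active — inhibits: none
  layer 4 (seek_light) active — suppresses: (-3, -1)
  → actuator (-3, -1)

-3 -1
1 -1
-3 -1
-3 -1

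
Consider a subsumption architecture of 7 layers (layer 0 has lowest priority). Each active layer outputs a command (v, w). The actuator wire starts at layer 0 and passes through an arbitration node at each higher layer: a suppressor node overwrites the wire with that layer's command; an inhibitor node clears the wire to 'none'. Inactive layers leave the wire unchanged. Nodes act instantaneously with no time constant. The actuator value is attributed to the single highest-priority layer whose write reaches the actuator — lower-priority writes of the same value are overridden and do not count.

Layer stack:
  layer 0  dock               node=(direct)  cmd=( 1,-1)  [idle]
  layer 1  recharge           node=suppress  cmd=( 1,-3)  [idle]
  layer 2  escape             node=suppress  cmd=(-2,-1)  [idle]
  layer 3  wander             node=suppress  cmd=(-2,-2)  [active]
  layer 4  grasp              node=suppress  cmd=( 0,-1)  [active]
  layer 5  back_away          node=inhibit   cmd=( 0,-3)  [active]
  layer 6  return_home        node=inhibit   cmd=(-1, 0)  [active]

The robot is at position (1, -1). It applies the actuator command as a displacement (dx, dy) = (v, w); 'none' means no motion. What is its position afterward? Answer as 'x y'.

L0 dock: idle → wire = none
L1 recharge: idle → wire stays none
L2 escape: idle → wire stays none
L3 wander: active, suppressor → wire = (-2, -2)
L4 grasp: active, suppressor → wire = (0, -1)
L5 back_away: active, inhibitor → wire = none
L6 return_home: active, inhibitor → wire = none
actuator = none
position: (1, -1) + none = (1, -1)

1 -1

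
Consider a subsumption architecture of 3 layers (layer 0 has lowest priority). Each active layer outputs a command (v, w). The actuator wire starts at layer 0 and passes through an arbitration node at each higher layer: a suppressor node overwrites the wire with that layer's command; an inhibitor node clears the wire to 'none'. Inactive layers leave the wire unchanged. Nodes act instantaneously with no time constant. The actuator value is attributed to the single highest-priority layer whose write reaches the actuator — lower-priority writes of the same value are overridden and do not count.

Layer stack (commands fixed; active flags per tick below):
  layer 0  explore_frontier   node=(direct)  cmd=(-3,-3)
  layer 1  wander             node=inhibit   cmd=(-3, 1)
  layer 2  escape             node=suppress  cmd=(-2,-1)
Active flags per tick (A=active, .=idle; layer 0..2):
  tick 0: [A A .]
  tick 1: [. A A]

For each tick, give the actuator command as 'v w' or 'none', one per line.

tick 0:
  L0 explore_frontier: active, feeds wire = (-3, -3)
  L1 wander: active, inhibitor → wire = none
  L2 escape: idle → wire stays none
  actuator = none
tick 1:
  L0 explore_frontier: idle → wire = none
  L1 wander: active, inhibitor → wire = none
  L2 escape: active, suppressor → wire = (-2, -1)
  actuator = (-2, -1)

none
-2 -1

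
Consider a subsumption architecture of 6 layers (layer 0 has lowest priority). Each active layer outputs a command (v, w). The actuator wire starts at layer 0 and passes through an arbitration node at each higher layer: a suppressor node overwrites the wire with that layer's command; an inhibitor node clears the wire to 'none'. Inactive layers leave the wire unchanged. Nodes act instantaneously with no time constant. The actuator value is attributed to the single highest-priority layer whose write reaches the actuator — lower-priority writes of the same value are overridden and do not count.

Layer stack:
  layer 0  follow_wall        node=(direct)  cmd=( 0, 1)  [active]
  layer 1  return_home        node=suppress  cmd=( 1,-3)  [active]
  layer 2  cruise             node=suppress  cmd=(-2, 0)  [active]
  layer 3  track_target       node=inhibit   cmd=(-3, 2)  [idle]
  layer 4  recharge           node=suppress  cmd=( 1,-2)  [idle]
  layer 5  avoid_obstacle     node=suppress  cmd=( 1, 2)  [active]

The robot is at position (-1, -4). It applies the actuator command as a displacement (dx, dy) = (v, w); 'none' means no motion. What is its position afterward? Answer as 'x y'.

[0] follow_wall on; wire := (0, 1)
[1] return_home on (suppress); wire := (1, -3)
[2] cruise on (suppress); wire := (-2, 0)
[3] track_target off; pass (-2, 0)
[4] recharge off; pass (-2, 0)
[5] avoid_obstacle on (suppress); wire := (1, 2)
output (1, 2)
position: (-1, -4) + (1, 2) = (0, -2)

0 -2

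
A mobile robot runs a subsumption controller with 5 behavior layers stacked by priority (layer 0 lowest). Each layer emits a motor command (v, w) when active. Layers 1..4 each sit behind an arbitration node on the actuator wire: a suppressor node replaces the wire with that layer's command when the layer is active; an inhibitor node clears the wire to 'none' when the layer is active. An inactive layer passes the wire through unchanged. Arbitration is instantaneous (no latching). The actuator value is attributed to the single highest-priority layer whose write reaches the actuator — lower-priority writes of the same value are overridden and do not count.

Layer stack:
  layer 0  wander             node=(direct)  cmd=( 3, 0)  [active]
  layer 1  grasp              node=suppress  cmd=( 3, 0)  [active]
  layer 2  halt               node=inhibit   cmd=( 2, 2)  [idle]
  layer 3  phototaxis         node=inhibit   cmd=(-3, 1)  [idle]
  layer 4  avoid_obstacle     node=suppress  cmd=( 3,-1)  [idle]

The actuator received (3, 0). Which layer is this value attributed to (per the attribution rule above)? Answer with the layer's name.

grasp

[0] wander on; wire := (3, 0)
[1] grasp on (suppress); wire := (3, 0)
[2] halt off; pass (3, 0)
[3] phototaxis off; pass (3, 0)
[4] avoid_obstacle off; pass (3, 0)
output (3, 0)
last writer: layer 1 = grasp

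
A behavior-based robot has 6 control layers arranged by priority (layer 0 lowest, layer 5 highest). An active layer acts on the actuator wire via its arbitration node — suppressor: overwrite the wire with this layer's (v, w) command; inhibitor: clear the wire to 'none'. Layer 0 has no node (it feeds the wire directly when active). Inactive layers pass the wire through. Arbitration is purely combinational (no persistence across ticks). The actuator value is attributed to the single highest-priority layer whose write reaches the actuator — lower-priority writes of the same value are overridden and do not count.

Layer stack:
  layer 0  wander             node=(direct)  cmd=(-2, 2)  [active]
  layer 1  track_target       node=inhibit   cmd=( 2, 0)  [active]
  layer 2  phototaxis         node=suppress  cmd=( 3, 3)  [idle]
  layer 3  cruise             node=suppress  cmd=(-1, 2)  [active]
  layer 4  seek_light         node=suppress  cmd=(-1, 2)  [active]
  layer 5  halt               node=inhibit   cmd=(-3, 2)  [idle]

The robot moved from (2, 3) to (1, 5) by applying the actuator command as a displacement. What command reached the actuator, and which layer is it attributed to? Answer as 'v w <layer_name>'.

displacement = (1, 5) − (2, 3) = (-1, 2)
layer 0 (wander) active — direct: (-2, 2)
layer 1 (track_target) active — inhibits: none
layer 2 (phototaxis) idle — unchanged: none
layer 3 (cruise) active — suppresses: (-1, 2)
layer 4 (seek_light) active — suppresses: (-1, 2)
layer 5 (halt) idle — unchanged: (-1, 2)
→ actuator (-1, 2) — from layer 4 (seek_light)

-1 2 seek_light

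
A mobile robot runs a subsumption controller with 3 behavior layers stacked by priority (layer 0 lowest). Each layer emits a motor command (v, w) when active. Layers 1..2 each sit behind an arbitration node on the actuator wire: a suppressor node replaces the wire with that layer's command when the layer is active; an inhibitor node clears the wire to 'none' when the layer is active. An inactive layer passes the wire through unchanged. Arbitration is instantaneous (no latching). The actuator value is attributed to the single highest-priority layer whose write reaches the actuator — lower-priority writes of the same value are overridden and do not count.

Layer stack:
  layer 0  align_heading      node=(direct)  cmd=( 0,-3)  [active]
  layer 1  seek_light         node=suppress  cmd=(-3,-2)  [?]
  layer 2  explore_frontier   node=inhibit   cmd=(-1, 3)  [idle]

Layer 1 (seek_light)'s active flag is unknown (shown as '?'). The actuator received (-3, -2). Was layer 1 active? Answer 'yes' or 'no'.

yes

If layer 1 is active=yes:
  actuator would be (-3, -2)
If layer 1 is active=no:
  actuator would be (0, -3)
Observed (-3, -2), so layer 1 was active.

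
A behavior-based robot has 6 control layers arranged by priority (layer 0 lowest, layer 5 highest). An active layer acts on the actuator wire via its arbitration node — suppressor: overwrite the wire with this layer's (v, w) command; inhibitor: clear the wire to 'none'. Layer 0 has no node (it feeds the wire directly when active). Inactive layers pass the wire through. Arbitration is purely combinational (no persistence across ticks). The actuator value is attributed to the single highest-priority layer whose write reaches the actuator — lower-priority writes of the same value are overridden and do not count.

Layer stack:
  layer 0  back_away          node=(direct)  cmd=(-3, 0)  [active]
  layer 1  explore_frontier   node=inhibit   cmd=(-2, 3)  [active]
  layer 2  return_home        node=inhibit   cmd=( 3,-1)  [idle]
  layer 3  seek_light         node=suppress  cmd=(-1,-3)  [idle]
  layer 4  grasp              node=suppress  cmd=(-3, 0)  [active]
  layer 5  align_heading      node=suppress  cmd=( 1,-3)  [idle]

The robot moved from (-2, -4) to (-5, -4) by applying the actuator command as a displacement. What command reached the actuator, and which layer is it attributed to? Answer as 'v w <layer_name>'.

displacement = (-5, -4) − (-2, -4) = (-3, 0)
layer 0 (back_away) active — direct: (-3, 0)
layer 1 (explore_frontier) active — inhibits: none
layer 2 (return_home) idle — unchanged: none
layer 3 (seek_light) idle — unchanged: none
layer 4 (grasp) active — suppresses: (-3, 0)
layer 5 (align_heading) idle — unchanged: (-3, 0)
→ actuator (-3, 0) — from layer 4 (grasp)

-3 0 grasp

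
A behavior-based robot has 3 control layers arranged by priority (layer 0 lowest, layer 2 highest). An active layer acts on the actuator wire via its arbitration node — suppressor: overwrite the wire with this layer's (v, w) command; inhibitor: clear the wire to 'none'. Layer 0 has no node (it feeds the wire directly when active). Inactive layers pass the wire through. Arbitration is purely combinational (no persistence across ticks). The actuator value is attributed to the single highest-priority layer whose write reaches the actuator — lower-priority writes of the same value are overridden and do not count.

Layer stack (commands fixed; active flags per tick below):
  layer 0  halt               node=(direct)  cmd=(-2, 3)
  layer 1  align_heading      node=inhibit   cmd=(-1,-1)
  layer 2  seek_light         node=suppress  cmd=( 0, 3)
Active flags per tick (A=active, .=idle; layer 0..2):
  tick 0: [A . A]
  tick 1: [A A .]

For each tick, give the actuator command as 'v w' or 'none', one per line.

tick 0:
  [0] halt on; wire := (-2, 3)
  [1] align_heading off; pass (-2, 3)
  [2] seek_light on (suppress); wire := (0, 3)
  output (0, 3)
tick 1:
  [0] halt on; wire := (-2, 3)
  [1] align_heading on (inhibit); wire := none
  [2] seek_light off; pass none
  output none

0 3
none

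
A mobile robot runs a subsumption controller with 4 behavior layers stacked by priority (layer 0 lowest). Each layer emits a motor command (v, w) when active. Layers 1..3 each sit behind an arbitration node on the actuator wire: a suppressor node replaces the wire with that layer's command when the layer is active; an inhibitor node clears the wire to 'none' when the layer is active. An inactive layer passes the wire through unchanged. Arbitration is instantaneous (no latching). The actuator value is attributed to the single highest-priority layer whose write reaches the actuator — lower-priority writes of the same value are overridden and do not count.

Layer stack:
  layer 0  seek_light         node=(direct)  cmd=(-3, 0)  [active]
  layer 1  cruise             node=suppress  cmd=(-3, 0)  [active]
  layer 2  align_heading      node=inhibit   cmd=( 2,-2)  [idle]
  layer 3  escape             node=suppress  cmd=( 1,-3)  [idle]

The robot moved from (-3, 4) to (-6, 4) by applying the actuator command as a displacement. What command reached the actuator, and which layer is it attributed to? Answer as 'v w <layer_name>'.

-3 0 cruise

displacement = (-6, 4) − (-3, 4) = (-3, 0)
[0] seek_light on; wire := (-3, 0)
[1] cruise on (suppress); wire := (-3, 0)
[2] align_heading off; pass (-3, 0)
[3] escape off; pass (-3, 0)
output (-3, 0) — from layer 1 (cruise)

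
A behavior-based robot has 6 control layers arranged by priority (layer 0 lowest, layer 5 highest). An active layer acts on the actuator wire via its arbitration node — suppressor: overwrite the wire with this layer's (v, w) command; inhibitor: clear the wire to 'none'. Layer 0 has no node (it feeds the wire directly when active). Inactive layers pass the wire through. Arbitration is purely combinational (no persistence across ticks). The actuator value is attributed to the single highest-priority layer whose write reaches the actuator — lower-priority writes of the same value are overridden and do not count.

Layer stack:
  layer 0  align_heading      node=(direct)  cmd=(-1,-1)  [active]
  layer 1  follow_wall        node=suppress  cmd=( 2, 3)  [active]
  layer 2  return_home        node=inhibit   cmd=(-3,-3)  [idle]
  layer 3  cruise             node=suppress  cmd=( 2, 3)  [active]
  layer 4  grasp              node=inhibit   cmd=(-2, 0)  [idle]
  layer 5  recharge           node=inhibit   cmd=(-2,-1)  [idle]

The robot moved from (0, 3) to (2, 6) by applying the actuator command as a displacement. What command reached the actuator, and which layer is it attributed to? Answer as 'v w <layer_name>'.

displacement = (2, 6) − (0, 3) = (2, 3)
layer 0 (align_heading) active — direct: (-1, -1)
layer 1 (follow_wall) active — suppresses: (2, 3)
layer 2 (return_home) idle — unchanged: (2, 3)
layer 3 (cruise) active — suppresses: (2, 3)
layer 4 (grasp) idle — unchanged: (2, 3)
layer 5 (recharge) idle — unchanged: (2, 3)
→ actuator (2, 3) — from layer 3 (cruise)

2 3 cruise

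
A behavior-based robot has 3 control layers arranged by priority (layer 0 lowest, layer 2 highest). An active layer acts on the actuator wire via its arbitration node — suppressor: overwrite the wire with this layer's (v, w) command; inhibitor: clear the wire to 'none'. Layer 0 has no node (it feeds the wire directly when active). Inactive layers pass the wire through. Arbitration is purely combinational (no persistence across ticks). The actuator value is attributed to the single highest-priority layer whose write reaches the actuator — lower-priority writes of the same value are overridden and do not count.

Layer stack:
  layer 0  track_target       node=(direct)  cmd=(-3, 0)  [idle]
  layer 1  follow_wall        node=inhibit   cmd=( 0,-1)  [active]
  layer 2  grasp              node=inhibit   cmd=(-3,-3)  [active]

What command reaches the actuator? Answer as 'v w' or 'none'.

none

L0 track_target: idle → wire = none
L1 follow_wall: active, inhibitor → wire = none
L2 grasp: active, inhibitor → wire = none
actuator = none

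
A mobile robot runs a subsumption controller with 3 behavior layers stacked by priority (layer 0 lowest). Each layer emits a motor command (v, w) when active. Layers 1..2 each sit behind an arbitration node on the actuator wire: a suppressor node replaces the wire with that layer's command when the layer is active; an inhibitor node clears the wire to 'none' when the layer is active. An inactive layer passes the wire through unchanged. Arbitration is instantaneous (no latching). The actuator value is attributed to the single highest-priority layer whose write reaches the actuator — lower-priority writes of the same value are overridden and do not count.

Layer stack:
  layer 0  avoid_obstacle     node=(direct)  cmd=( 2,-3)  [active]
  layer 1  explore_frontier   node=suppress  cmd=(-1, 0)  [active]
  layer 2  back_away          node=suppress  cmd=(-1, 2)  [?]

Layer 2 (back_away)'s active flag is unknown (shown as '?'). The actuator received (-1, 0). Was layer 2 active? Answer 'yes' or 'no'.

no

If layer 2 is active=yes:
  actuator would be (-1, 2)
If layer 2 is active=no:
  actuator would be (-1, 0)
Observed (-1, 0), so layer 2 was idle.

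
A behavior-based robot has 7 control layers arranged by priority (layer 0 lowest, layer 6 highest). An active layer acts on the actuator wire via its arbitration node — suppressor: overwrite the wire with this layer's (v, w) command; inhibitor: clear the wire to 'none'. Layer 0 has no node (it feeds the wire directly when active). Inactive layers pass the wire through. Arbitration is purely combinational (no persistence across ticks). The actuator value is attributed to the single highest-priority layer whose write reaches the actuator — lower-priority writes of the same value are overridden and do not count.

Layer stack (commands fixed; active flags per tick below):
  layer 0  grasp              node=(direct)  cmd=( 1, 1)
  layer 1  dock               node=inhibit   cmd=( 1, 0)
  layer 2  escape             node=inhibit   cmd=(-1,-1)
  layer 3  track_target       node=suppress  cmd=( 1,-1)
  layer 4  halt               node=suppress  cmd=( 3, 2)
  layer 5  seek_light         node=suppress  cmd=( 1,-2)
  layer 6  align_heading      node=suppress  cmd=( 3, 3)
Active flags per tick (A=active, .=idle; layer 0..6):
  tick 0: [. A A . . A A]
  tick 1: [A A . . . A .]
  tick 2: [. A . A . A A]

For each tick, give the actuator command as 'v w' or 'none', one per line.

tick 0:
  L0 grasp: idle → wire = none
  L1 dock: active, inhibitor → wire = none
  L2 escape: active, inhibitor → wire = none
  L3 track_target: idle → wire stays none
  L4 halt: idle → wire stays none
  L5 seek_light: active, suppressor → wire = (1, -2)
  L6 align_heading: active, suppressor → wire = (3, 3)
  actuator = (3, 3)
tick 1:
  L0 grasp: active, feeds wire = (1, 1)
  L1 dock: active, inhibitor → wire = none
  L2 escape: idle → wire stays none
  L3 track_target: idle → wire stays none
  L4 halt: idle → wire stays none
  L5 seek_light: active, suppressor → wire = (1, -2)
  L6 align_heading: idle → wire stays (1, -2)
  actuator = (1, -2)
tick 2:
  L0 grasp: idle → wire = none
  L1 dock: active, inhibitor → wire = none
  L2 escape: idle → wire stays none
  L3 track_target: active, suppressor → wire = (1, -1)
  L4 halt: idle → wire stays (1, -1)
  L5 seek_light: active, suppressor → wire = (1, -2)
  L6 align_heading: active, suppressor → wire = (3, 3)
  actuator = (3, 3)

3 3
1 -2
3 3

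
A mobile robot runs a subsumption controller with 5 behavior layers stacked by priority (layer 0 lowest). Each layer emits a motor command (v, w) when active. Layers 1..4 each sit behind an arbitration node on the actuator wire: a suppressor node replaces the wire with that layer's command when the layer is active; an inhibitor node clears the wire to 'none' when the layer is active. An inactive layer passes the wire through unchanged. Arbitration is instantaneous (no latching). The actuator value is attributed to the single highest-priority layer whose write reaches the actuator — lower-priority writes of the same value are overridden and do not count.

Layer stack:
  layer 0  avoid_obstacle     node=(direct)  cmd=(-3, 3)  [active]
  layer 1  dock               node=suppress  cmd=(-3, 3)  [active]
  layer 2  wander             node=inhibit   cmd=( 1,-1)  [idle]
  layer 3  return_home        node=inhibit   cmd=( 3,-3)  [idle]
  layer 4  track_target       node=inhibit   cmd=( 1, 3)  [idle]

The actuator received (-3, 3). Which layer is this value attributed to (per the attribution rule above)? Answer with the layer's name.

dock

layer 0 (avoid_obstacle) active — direct: (-3, 3)
layer 1 (dock) active — suppresses: (-3, 3)
layer 2 (wander) idle — unchanged: (-3, 3)
layer 3 (return_home) idle — unchanged: (-3, 3)
layer 4 (track_target) idle — unchanged: (-3, 3)
→ actuator (-3, 3)
last writer: layer 1 = dock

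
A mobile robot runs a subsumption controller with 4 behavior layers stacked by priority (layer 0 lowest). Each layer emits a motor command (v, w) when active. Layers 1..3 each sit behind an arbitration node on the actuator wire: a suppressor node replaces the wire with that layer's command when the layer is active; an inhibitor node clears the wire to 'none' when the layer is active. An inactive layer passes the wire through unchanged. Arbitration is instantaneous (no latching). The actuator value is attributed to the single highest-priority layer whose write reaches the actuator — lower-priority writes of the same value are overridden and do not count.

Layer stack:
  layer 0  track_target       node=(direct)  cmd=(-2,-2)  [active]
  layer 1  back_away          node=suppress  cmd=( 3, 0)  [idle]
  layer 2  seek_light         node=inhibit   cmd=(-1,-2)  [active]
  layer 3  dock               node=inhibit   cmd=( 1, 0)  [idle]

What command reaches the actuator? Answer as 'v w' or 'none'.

none

[0] track_target on; wire := (-2, -2)
[1] back_away off; pass (-2, -2)
[2] seek_light on (inhibit); wire := none
[3] dock off; pass none
output none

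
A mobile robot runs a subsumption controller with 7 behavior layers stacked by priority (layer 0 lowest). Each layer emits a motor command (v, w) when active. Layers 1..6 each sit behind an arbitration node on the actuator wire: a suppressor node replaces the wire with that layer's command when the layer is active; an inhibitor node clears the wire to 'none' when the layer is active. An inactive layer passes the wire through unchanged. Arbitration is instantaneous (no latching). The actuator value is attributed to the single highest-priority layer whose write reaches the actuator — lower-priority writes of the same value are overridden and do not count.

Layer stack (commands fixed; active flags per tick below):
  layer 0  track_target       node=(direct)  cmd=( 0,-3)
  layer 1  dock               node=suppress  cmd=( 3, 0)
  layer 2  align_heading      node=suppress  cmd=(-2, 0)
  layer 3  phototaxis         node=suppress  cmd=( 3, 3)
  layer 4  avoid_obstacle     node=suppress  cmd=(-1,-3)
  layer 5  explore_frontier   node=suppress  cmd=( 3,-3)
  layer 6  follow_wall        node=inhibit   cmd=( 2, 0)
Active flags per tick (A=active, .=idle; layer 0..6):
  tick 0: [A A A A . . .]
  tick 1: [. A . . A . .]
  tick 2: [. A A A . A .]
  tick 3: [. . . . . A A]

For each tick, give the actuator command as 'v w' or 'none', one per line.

tick 0:
  layer 0 (track_target) active — direct: (0, -3)
  layer 1 (dock) active — suppresses: (3, 0)
  layer 2 (align_heading) active — suppresses: (-2, 0)
  layer 3 (phototaxis) active — suppresses: (3, 3)
  layer 4 (avoid_obstacle) idle — unchanged: (3, 3)
  layer 5 (explore_frontier) idle — unchanged: (3, 3)
  layer 6 (follow_wall) idle — unchanged: (3, 3)
  → actuator (3, 3)
tick 1:
  layer 0 (track_target) idle — none
  layer 1 (dock) active — suppresses: (3, 0)
  layer 2 (align_heading) idle — unchanged: (3, 0)
  layer 3 (phototaxis) idle — unchanged: (3, 0)
  layer 4 (avoid_obstacle) active — suppresses: (-1, -3)
  layer 5 (explore_frontier) idle — unchanged: (-1, -3)
  layer 6 (follow_wall) idle — unchanged: (-1, -3)
  → actuator (-1, -3)
tick 2:
  layer 0 (track_target) idle — none
  layer 1 (dock) active — suppresses: (3, 0)
  layer 2 (align_heading) active — suppresses: (-2, 0)
  layer 3 (phototaxis) active — suppresses: (3, 3)
  layer 4 (avoid_obstacle) idle — unchanged: (3, 3)
  layer 5 (explore_frontier) active — suppresses: (3, -3)
  layer 6 (follow_wall) idle — unchanged: (3, -3)
  → actuator (3, -3)
tick 3:
  layer 0 (track_target) idle — none
  layer 1 (dock) idle — unchanged: none
  layer 2 (align_heading) idle — unchanged: none
  layer 3 (phototaxis) idle — unchanged: none
  layer 4 (avoid_obstacle) idle — unchanged: none
  layer 5 (explore_frontier) active — suppresses: (3, -3)
  layer 6 (follow_wall) active — inhibits: none
  → actuator none

3 3
-1 -3
3 -3
none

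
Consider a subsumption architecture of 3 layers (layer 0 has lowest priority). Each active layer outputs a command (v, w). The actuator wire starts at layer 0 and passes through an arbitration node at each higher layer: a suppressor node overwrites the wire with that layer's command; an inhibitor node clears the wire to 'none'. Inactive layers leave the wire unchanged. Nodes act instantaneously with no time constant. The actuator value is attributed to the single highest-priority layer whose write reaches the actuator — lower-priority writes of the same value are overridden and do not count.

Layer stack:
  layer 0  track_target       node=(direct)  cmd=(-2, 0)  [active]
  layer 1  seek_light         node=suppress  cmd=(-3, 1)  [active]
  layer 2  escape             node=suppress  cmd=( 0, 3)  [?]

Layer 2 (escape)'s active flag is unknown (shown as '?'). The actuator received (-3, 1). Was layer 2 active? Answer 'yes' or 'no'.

no

If layer 2 is active=yes:
  actuator would be (0, 3)
If layer 2 is active=no:
  actuator would be (-3, 1)
Observed (-3, 1), so layer 2 was idle.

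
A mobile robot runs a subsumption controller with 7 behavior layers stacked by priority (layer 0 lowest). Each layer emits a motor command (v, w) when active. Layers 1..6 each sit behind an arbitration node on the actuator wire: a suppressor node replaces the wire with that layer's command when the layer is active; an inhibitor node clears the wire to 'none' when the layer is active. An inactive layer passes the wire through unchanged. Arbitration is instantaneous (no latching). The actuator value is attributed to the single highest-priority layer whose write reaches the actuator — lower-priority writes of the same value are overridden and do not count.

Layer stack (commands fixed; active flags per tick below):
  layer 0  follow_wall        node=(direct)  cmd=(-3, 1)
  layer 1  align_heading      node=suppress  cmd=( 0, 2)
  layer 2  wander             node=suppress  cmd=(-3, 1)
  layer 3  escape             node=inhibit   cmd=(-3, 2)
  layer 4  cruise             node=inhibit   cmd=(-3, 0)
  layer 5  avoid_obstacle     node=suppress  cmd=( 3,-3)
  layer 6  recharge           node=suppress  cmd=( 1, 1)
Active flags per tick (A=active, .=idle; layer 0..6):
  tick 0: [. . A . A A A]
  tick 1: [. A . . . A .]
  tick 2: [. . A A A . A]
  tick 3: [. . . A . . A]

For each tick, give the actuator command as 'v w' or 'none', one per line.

tick 0:
  layer 0 (follow_wall) idle — none
  layer 1 (align_heading) idle — unchanged: none
  layer 2 (wander) active — suppresses: (-3, 1)
  layer 3 (escape) idle — unchanged: (-3, 1)
  layer 4 (cruise) active — inhibits: none
  layer 5 (avoid_obstacle) active — suppresses: (3, -3)
  layer 6 (recharge) active — suppresses: (1, 1)
  → actuator (1, 1)
tick 1:
  layer 0 (follow_wall) idle — none
  layer 1 (align_heading) active — suppresses: (0, 2)
  layer 2 (wander) idle — unchanged: (0, 2)
  layer 3 (escape) idle — unchanged: (0, 2)
  layer 4 (cruise) idle — unchanged: (0, 2)
  layer 5 (avoid_obstacle) active — suppresses: (3, -3)
  layer 6 (recharge) idle — unchanged: (3, -3)
  → actuator (3, -3)
tick 2:
  layer 0 (follow_wall) idle — none
  layer 1 (align_heading) idle — unchanged: none
  layer 2 (wander) active — suppresses: (-3, 1)
  layer 3 (escape) active — inhibits: none
  layer 4 (cruise) active — inhibits: none
  layer 5 (avoid_obstacle) idle — unchanged: none
  layer 6 (recharge) active — suppresses: (1, 1)
  → actuator (1, 1)
tick 3:
  layer 0 (follow_wall) idle — none
  layer 1 (align_heading) idle — unchanged: none
  layer 2 (wander) idle — unchanged: none
  layer 3 (escape) active — inhibits: none
  layer 4 (cruise) idle — unchanged: none
  layer 5 (avoid_obstacle) idle — unchanged: none
  layer 6 (recharge) active — suppresses: (1, 1)
  → actuator (1, 1)

1 1
3 -3
1 1
1 1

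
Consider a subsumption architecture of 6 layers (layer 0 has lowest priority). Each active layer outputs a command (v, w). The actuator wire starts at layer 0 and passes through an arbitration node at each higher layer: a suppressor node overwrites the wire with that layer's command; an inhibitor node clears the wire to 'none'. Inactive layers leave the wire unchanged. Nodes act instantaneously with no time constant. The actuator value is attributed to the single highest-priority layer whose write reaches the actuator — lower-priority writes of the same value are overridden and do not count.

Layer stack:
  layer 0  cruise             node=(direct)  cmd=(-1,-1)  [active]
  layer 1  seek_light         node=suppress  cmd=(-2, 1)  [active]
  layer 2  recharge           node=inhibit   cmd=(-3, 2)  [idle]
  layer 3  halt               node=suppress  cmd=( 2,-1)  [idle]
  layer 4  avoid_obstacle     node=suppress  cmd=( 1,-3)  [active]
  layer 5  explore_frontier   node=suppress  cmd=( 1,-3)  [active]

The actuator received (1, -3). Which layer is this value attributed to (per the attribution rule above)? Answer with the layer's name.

layer 0 (cruise) active — direct: (-1, -1)
layer 1 (seek_light) active — suppresses: (-2, 1)
layer 2 (recharge) idle — unchanged: (-2, 1)
layer 3 (halt) idle — unchanged: (-2, 1)
layer 4 (avoid_obstacle) active — suppresses: (1, -3)
layer 5 (explore_frontier) active — suppresses: (1, -3)
→ actuator (1, -3)
last writer: layer 5 = explore_frontier

explore_frontier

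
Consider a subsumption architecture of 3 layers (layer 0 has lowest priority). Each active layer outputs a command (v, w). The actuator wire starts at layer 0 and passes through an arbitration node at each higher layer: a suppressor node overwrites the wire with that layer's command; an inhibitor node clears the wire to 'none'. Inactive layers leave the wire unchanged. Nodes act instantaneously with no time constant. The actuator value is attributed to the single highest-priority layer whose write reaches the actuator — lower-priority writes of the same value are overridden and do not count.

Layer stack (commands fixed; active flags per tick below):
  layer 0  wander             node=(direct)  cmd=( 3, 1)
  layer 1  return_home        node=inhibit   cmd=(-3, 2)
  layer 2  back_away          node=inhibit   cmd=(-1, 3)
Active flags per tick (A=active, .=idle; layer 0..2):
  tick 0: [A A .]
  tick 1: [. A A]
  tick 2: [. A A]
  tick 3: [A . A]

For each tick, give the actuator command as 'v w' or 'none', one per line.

tick 0:
  L0 wander: active, feeds wire = (3, 1)
  L1 return_home: active, inhibitor → wire = none
  L2 back_away: idle → wire stays none
  actuator = none
tick 1:
  L0 wander: idle → wire = none
  L1 return_home: active, inhibitor → wire = none
  L2 back_away: active, inhibitor → wire = none
  actuator = none
tick 2:
  L0 wander: idle → wire = none
  L1 return_home: active, inhibitor → wire = none
  L2 back_away: active, inhibitor → wire = none
  actuator = none
tick 3:
  L0 wander: active, feeds wire = (3, 1)
  L1 return_home: idle → wire stays (3, 1)
  L2 back_away: active, inhibitor → wire = none
  actuator = none

none
none
none
none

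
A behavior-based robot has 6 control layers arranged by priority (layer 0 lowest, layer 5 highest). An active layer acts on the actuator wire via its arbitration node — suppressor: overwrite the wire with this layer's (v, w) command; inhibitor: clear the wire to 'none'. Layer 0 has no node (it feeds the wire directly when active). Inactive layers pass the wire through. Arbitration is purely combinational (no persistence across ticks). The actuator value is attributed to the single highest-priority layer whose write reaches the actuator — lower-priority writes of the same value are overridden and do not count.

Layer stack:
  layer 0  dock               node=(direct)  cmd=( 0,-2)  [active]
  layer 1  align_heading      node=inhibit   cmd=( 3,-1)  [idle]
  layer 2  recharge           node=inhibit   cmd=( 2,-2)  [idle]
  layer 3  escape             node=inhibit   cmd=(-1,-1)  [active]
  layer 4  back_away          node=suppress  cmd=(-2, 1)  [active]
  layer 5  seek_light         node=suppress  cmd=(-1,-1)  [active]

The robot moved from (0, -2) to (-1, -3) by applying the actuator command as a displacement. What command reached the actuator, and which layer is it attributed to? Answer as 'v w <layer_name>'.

-1 -1 seek_light

displacement = (-1, -3) − (0, -2) = (-1, -1)
layer 0 (dock) active — direct: (0, -2)
layer 1 (align_heading) idle — unchanged: (0, -2)
layer 2 (recharge) idle — unchanged: (0, -2)
layer 3 (escape) active — inhibits: none
layer 4 (back_away) active — suppresses: (-2, 1)
layer 5 (seek_light) active — suppresses: (-1, -1)
→ actuator (-1, -1) — from layer 5 (seek_light)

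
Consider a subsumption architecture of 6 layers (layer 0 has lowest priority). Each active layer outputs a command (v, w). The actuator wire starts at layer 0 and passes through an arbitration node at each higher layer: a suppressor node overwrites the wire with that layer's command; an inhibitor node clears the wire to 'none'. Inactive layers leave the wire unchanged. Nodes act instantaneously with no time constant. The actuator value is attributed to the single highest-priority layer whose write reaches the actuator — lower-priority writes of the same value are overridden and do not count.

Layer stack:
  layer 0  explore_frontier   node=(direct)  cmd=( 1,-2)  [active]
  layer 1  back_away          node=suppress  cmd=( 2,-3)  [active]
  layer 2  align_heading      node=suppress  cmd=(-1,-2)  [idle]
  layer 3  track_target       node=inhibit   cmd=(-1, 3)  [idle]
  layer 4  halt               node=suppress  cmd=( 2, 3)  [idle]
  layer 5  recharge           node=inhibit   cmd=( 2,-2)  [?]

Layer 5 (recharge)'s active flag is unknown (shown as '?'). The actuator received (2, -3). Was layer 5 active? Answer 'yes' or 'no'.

If layer 5 is active=yes:
  actuator would be none
If layer 5 is active=no:
  actuator would be (2, -3)
Observed (2, -3), so layer 5 was idle.

no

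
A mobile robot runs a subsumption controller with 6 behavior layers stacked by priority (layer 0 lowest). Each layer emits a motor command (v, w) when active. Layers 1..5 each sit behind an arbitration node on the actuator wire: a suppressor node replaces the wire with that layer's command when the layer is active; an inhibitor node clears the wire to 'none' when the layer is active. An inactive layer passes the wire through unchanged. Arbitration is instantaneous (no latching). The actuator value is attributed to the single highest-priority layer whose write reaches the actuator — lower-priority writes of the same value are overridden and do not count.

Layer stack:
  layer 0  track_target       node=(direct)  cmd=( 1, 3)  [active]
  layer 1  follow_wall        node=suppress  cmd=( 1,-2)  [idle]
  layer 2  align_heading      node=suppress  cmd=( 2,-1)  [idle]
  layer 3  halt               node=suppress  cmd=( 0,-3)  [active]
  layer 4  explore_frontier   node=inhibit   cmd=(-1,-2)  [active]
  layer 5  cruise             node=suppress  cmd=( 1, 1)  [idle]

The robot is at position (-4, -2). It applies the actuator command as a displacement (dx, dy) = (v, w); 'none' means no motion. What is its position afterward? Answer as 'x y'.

-4 -2

L0 track_target: active, feeds wire = (1, 3)
L1 follow_wall: idle → wire stays (1, 3)
L2 align_heading: idle → wire stays (1, 3)
L3 halt: active, suppressor → wire = (0, -3)
L4 explore_frontier: active, inhibitor → wire = none
L5 cruise: idle → wire stays none
actuator = none
position: (-4, -2) + none = (-4, -2)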